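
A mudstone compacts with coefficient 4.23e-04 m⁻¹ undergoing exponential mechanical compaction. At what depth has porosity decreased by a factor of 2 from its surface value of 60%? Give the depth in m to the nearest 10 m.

1640 m

Working in km (1 km = 1000 m; c in km⁻¹ = c in m⁻¹ × 1000):
φ/φ₀ = 1/2 ⇒ exp(−c·d) = 1/2 ⇒ d = ln(2) / c
d = 0.6931 / 0.423 = 1.639 km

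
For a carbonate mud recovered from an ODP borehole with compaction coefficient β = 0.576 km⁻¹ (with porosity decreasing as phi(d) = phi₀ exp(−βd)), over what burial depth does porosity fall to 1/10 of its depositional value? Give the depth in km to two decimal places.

4.00 km

phi/phi₀ = 1/10 ⇒ exp(−β·d) = 1/10 ⇒ d = ln(10) / β
d = 2.3026 / 0.576 = 3.998 km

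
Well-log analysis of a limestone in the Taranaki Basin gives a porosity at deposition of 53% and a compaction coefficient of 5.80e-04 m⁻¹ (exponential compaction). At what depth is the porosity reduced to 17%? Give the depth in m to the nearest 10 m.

Working in km (1 km = 1000 m; β in km⁻¹ = β in m⁻¹ × 1000):
Invert Athy's law: z = ln(n₀/n) / β
z = ln(0.53/0.17) / 0.58 = ln(3.118) / 0.58 = 1.1371 / 0.58 = 1.960 km

1960 m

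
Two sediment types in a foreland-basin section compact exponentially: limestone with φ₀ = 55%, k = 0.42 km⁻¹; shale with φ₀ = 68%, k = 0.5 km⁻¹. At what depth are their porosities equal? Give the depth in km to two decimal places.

2.65 km

Set φ₀ₐ e^(−kₐZ) = φ₀ᵦ e^(−kᵦZ) ⇒ ln(φ₀ₐ/φ₀ᵦ) = (kₐ − kᵦ)·Z
Z = ln(0.55/0.68) / (0.42 − 0.5) = -0.2122 / -0.08 = 2.652 km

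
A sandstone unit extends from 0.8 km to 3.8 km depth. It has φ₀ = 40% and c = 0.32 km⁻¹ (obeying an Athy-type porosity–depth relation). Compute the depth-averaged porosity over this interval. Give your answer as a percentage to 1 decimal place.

19.9%

⟨φ⟩ = (1/(d₂−d₁)) ∫ φ₀ e^(−cd) dd = φ₀·(e^(−c·d₁) − e^(−c·d₂)) / (c·(d₂−d₁))
e^(−0.32×0.8) = 0.7741; e^(−0.32×3.8) = 0.2964
⟨φ⟩ = 0.4 × (0.7741 − 0.2964) / (0.32 × 3) = 0.4 × 0.4976 = 0.1991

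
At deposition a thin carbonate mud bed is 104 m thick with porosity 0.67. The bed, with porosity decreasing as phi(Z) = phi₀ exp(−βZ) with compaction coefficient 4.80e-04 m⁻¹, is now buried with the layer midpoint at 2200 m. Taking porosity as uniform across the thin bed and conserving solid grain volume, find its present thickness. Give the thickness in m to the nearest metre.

Working in km (1 km = 1000 m; β in km⁻¹ = β in m⁻¹ × 1000):
Porosity at 2.2 km: phi = 0.67·exp(−0.48×2.2) = 0.2331
Solid-volume conservation: h(1−phi) = h₀(1−phi₀) ⇒ h = h₀·(1−phi₀)/(1−phi)
h = 0.104 × (1 − 0.67)/(1 − 0.2331) = 0.104 × 0.4303 = 0.0447 km

45 m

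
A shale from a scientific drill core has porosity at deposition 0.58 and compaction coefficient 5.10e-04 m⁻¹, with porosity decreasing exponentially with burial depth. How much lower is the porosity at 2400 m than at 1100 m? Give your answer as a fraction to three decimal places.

Working in km (1 km = 1000 m; c in km⁻¹ = c in m⁻¹ × 1000):
φ(1.1) = 0.58·e^(−0.51×1.1) = 0.3310
φ(2.4) = 0.58·e^(−0.51×2.4) = 0.1705
Δφ = 0.3310 − 0.1705 = 0.1604

0.160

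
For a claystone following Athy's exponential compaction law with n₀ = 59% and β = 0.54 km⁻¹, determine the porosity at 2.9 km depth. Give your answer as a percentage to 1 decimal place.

n = n₀·exp(−β·Z) = 0.59 × exp(−0.54 × 2.9) = 0.59 × exp(−1.566)
  = 0.59 × 0.2089 = 0.1232

12.3%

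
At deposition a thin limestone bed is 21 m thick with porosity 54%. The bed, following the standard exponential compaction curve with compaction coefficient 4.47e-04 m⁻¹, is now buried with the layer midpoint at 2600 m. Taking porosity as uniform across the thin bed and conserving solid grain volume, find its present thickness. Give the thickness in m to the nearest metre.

12 m

Working in km (1 km = 1000 m; β in km⁻¹ = β in m⁻¹ × 1000):
Porosity at 2.6 km: φ = 0.54·exp(−0.447×2.6) = 0.1689
Solid-volume conservation: h(1−φ) = h₀(1−φ₀) ⇒ h = h₀·(1−φ₀)/(1−φ)
h = 0.021 × (1 − 0.54)/(1 − 0.1689) = 0.021 × 0.5535 = 0.0116 km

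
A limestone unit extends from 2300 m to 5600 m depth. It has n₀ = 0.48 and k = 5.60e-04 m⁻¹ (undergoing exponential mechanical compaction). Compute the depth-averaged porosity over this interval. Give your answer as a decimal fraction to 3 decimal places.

0.060

Working in km (1 km = 1000 m; k in km⁻¹ = k in m⁻¹ × 1000):
⟨n⟩ = (1/(z₂−z₁)) ∫ n₀ e^(−kz) dz = n₀·(e^(−k·z₁) − e^(−k·z₂)) / (k·(z₂−z₁))
e^(−0.56×2.3) = 0.2758; e^(−0.56×5.6) = 0.0435
⟨n⟩ = 0.48 × (0.2758 − 0.0435) / (0.56 × 3.3) = 0.48 × 0.1257 = 0.0604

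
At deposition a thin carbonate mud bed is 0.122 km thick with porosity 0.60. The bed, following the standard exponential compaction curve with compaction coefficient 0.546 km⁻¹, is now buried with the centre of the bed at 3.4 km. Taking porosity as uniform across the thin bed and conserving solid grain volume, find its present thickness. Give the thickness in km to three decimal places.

0.054 km

Porosity at 3.4 km: n = 0.6·exp(−0.546×3.4) = 0.0937
Solid-volume conservation: h(1−n) = h₀(1−n₀) ⇒ h = h₀·(1−n₀)/(1−n)
h = 0.122 × (1 − 0.6)/(1 − 0.0937) = 0.122 × 0.4414 = 0.0538 km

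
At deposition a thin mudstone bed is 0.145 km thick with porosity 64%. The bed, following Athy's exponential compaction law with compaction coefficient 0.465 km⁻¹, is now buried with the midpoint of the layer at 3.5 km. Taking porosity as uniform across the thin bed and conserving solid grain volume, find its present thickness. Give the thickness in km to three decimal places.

Porosity at 3.5 km: n = 0.64·exp(−0.465×3.5) = 0.1257
Solid-volume conservation: h(1−n) = h₀(1−n₀) ⇒ h = h₀·(1−n₀)/(1−n)
h = 0.145 × (1 − 0.64)/(1 − 0.1257) = 0.145 × 0.4118 = 0.0597 km

0.060 km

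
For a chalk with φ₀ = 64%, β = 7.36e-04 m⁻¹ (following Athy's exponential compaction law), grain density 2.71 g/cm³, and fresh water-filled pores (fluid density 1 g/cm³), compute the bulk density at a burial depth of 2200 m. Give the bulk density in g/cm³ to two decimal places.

Working in km (1 km = 1000 m; β in km⁻¹ = β in m⁻¹ × 1000):
Porosity at depth: φ = 0.64·exp(−0.736×2.2) = 0.64×0.1981 = 0.1268
Bulk density: ρ_b = (1−φ)ρ_g + φ·ρ_f = 0.8732×2.71 + 0.1268×1
       = 2.366 + 0.127 = 2.493 g/cm³

2.49 g/cm³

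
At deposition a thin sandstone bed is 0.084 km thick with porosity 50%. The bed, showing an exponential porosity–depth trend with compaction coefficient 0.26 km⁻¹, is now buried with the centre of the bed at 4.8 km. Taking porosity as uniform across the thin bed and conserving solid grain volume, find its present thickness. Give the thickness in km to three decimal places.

Porosity at 4.8 km: φ = 0.5·exp(−0.26×4.8) = 0.1435
Solid-volume conservation: h(1−φ) = h₀(1−φ₀) ⇒ h = h₀·(1−φ₀)/(1−φ)
h = 0.084 × (1 − 0.5)/(1 − 0.1435) = 0.084 × 0.5838 = 0.0490 km

0.049 km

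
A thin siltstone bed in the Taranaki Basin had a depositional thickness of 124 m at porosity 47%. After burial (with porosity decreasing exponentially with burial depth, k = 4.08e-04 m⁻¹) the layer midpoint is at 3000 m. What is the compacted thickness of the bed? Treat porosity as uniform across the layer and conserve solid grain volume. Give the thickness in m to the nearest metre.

76 m

Working in km (1 km = 1000 m; k in km⁻¹ = k in m⁻¹ × 1000):
Porosity at 3 km: phi = 0.47·exp(−0.408×3) = 0.1382
Solid-volume conservation: h(1−phi) = h₀(1−phi₀) ⇒ h = h₀·(1−phi₀)/(1−phi)
h = 0.124 × (1 − 0.47)/(1 − 0.1382) = 0.124 × 0.6150 = 0.0763 km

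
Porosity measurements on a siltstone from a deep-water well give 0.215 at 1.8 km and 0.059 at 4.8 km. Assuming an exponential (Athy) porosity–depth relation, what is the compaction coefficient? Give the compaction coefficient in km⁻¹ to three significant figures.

Athy: φ(Z) = φ₀ e^(−kZ) ⇒ φ₁/φ₂ = e^{k(Z₂−Z₁)} ⇒ k = ln(φ₁/φ₂)/(Z₂−Z₁)
k = ln(0.215/0.059) / (4.8 − 1.8) = ln(3.644) / 3 = 1.2931 / 3 = 0.431 km⁻¹

0.431 km⁻¹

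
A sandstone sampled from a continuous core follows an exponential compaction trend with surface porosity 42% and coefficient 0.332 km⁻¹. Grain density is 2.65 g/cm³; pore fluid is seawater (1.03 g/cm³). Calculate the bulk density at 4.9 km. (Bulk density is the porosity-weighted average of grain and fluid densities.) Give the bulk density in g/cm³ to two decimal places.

Porosity at depth: phi = 0.42·exp(−0.332×4.9) = 0.42×0.1966 = 0.0826
Bulk density: ρ_b = (1−phi)ρ_g + phi·ρ_f = 0.9174×2.65 + 0.0826×1.03
       = 2.431 + 0.085 = 2.516 g/cm³

2.52 g/cm³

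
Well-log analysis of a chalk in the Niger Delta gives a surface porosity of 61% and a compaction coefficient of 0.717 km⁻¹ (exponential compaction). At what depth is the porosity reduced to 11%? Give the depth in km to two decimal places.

2.39 km

Invert Athy's law: z = ln(phi₀/phi) / c
z = ln(0.61/0.11) / 0.717 = ln(5.545) / 0.717 = 1.7130 / 0.717 = 2.389 km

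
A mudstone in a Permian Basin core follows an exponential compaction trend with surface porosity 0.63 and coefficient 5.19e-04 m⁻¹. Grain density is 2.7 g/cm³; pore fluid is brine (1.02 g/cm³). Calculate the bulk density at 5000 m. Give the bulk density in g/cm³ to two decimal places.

Working in km (1 km = 1000 m; β in km⁻¹ = β in m⁻¹ × 1000):
Porosity at depth: φ = 0.63·exp(−0.519×5) = 0.63×0.0746 = 0.0470
Bulk density: ρ_b = (1−φ)ρ_g + φ·ρ_f = 0.9530×2.7 + 0.0470×1.02
       = 2.573 + 0.048 = 2.621 g/cm³

2.62 g/cm³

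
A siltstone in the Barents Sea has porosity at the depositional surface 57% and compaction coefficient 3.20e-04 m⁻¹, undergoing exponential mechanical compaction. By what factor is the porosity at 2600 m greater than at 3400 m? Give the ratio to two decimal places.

1.29

Working in km (1 km = 1000 m; c in km⁻¹ = c in m⁻¹ × 1000):
φ(Z₁)/φ(Z₂) = e^(−c·Z₁)/e^(−c·Z₂) = e^{c(Z₂−Z₁)}
= exp(0.32 × 0.8) = exp(0.256) = 1.2918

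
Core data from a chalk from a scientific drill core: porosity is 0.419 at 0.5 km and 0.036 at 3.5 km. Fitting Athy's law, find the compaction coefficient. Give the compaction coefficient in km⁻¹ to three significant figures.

0.818 km⁻¹

Athy: n(z) = n₀ e^(−cz) ⇒ n₁/n₂ = e^{c(z₂−z₁)} ⇒ c = ln(n₁/n₂)/(z₂−z₁)
c = ln(0.419/0.036) / (3.5 − 0.5) = ln(11.64) / 3 = 2.4544 / 3 = 0.8181 km⁻¹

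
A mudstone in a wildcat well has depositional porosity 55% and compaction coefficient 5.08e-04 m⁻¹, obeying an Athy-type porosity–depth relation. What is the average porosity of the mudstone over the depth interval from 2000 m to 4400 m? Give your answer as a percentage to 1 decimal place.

11.5%

Working in km (1 km = 1000 m; c in km⁻¹ = c in m⁻¹ × 1000):
⟨φ⟩ = (1/(z₂−z₁)) ∫ φ₀ e^(−cz) dz = φ₀·(e^(−c·z₁) − e^(−c·z₂)) / (c·(z₂−z₁))
e^(−0.508×2) = 0.3620; e^(−0.508×4.4) = 0.1070
⟨φ⟩ = 0.55 × (0.3620 − 0.1070) / (0.508 × 2.4) = 0.55 × 0.2092 = 0.1151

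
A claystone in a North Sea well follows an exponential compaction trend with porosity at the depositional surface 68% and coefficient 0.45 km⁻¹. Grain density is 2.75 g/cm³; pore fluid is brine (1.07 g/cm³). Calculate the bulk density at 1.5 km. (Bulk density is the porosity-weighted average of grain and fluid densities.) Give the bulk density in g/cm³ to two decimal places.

Porosity at depth: φ = 0.68·exp(−0.45×1.5) = 0.68×0.5092 = 0.3462
Bulk density: ρ_b = (1−φ)ρ_g + φ·ρ_f = 0.6538×2.75 + 0.3462×1.07
       = 1.798 + 0.370 = 2.168 g/cm³

2.17 g/cm³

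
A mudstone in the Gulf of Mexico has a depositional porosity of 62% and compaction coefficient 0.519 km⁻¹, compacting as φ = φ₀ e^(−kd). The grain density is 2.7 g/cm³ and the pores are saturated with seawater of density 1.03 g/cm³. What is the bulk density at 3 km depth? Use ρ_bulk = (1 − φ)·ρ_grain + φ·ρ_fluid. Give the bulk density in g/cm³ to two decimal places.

Porosity at depth: φ = 0.62·exp(−0.519×3) = 0.62×0.2108 = 0.1307
Bulk density: ρ_b = (1−φ)ρ_g + φ·ρ_f = 0.8693×2.7 + 0.1307×1.03
       = 2.347 + 0.135 = 2.482 g/cm³

2.48 g/cm³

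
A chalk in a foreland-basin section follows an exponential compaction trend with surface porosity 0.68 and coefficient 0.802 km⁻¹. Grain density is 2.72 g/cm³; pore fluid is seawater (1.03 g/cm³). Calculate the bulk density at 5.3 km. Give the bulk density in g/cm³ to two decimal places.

2.70 g/cm³

Porosity at depth: phi = 0.68·exp(−0.802×5.3) = 0.68×0.0143 = 0.0097
Bulk density: ρ_b = (1−phi)ρ_g + phi·ρ_f = 0.9903×2.72 + 0.0097×1.03
       = 2.694 + 0.010 = 2.704 g/cm³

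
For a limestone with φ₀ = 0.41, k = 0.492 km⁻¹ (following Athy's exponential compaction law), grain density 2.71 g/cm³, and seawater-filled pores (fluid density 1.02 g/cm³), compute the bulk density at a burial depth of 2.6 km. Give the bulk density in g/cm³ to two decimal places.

Porosity at depth: φ = 0.41·exp(−0.492×2.6) = 0.41×0.2783 = 0.1141
Bulk density: ρ_b = (1−φ)ρ_g + φ·ρ_f = 0.8859×2.71 + 0.1141×1.02
       = 2.401 + 0.116 = 2.517 g/cm³

2.52 g/cm³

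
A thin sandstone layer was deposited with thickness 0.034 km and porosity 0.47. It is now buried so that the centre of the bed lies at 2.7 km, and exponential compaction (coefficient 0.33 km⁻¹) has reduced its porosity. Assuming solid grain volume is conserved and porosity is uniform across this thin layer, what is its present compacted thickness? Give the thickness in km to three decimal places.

0.022 km

Porosity at 2.7 km: phi = 0.47·exp(−0.33×2.7) = 0.1928
Solid-volume conservation: h(1−phi) = h₀(1−phi₀) ⇒ h = h₀·(1−phi₀)/(1−phi)
h = 0.034 × (1 − 0.47)/(1 − 0.1928) = 0.034 × 0.6566 = 0.0223 km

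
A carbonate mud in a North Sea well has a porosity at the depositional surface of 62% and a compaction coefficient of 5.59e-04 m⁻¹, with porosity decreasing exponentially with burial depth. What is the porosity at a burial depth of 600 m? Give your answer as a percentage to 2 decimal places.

Working in km (1 km = 1000 m; c in km⁻¹ = c in m⁻¹ × 1000):
φ = φ₀·exp(−c·z) = 0.62 × exp(−0.559 × 0.6) = 0.62 × exp(−0.3354)
  = 0.62 × 0.7151 = 0.4433

44.33%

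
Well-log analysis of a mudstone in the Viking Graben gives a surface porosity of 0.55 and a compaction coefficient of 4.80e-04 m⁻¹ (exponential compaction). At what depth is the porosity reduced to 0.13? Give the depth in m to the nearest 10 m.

3000 m

Working in km (1 km = 1000 m; β in km⁻¹ = β in m⁻¹ × 1000):
Invert Athy's law: z = ln(phi₀/phi) / β
z = ln(0.55/0.13) / 0.48 = ln(4.231) / 0.48 = 1.4424 / 0.48 = 3.005 km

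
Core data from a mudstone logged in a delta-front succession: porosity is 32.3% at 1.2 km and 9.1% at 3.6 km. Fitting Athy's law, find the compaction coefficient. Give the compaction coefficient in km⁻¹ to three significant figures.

Athy: φ(z) = φ₀ e^(−kz) ⇒ φ₁/φ₂ = e^{k(z₂−z₁)} ⇒ k = ln(φ₁/φ₂)/(z₂−z₁)
k = ln(0.323/0.091) / (3.6 − 1.2) = ln(3.549) / 2.4 = 1.2668 / 2.4 = 0.5278 km⁻¹

0.528 km⁻¹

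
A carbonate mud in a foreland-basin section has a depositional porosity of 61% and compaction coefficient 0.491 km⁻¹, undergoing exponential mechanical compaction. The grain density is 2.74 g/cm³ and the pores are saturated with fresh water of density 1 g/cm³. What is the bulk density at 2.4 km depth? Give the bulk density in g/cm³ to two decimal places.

2.41 g/cm³

Porosity at depth: φ = 0.61·exp(−0.491×2.4) = 0.61×0.3078 = 0.1877
Bulk density: ρ_b = (1−φ)ρ_g + φ·ρ_f = 0.8123×2.74 + 0.1877×1
       = 2.226 + 0.188 = 2.413 g/cm³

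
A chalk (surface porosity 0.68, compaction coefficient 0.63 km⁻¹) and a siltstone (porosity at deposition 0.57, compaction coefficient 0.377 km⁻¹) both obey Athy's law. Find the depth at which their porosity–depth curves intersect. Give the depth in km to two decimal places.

0.70 km

Set phi₀ₐ e^(−βₐz) = phi₀ᵦ e^(−βᵦz) ⇒ ln(phi₀ₐ/phi₀ᵦ) = (βₐ − βᵦ)·z
z = ln(0.68/0.57) / (0.63 − 0.377) = 0.1765 / 0.253 = 0.697 km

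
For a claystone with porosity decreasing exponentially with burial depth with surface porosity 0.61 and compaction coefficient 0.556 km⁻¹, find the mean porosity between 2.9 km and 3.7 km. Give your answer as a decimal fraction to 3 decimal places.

0.098

⟨phi⟩ = (1/(d₂−d₁)) ∫ phi₀ e^(−kd) dd = phi₀·(e^(−k·d₁) − e^(−k·d₂)) / (k·(d₂−d₁))
e^(−0.556×2.9) = 0.1994; e^(−0.556×3.7) = 0.1278
⟨phi⟩ = 0.61 × (0.1994 − 0.1278) / (0.556 × 0.8) = 0.61 × 0.1610 = 0.0982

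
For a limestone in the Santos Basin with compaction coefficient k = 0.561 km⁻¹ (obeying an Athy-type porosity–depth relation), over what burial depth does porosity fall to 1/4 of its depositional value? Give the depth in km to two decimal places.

2.47 km

φ/φ₀ = 1/4 ⇒ exp(−k·z) = 1/4 ⇒ z = ln(4) / k
z = 1.3863 / 0.561 = 2.471 km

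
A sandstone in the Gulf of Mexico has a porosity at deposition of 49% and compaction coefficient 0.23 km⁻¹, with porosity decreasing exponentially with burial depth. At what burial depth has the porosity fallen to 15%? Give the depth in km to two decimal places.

Invert Athy's law: z = ln(phi₀/phi) / k
z = ln(0.49/0.15) / 0.23 = ln(3.267) / 0.23 = 1.1838 / 0.23 = 5.147 km

5.15 km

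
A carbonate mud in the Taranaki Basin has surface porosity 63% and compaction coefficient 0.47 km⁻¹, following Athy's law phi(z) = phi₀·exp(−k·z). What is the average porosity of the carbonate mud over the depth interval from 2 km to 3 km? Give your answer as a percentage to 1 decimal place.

19.6%

⟨phi⟩ = (1/(z₂−z₁)) ∫ phi₀ e^(−kz) dz = phi₀·(e^(−k·z₁) − e^(−k·z₂)) / (k·(z₂−z₁))
e^(−0.47×2) = 0.3906; e^(−0.47×3) = 0.2441
⟨phi⟩ = 0.63 × (0.3906 − 0.2441) / (0.47 × 1) = 0.63 × 0.3117 = 0.1964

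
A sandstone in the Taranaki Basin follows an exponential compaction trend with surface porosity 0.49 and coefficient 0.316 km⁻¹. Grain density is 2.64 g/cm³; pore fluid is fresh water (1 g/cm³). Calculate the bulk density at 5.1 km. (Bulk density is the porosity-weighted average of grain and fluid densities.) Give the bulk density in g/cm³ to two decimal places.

2.48 g/cm³

Porosity at depth: φ = 0.49·exp(−0.316×5.1) = 0.49×0.1996 = 0.0978
Bulk density: ρ_b = (1−φ)ρ_g + φ·ρ_f = 0.9022×2.64 + 0.0978×1
       = 2.382 + 0.098 = 2.480 g/cm³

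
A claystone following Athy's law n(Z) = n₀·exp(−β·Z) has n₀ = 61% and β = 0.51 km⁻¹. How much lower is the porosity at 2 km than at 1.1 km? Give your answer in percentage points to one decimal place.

12.8 percentage points

n(1.1) = 0.61·e^(−0.51×1.1) = 0.3481
n(2) = 0.61·e^(−0.51×2) = 0.2200
Δn = 0.3481 − 0.2200 = 0.1281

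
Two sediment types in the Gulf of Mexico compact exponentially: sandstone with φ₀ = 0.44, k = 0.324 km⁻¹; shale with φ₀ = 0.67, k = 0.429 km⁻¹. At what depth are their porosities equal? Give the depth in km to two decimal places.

4.00 km

Set φ₀ₐ e^(−kₐZ) = φ₀ᵦ e^(−kᵦZ) ⇒ ln(φ₀ₐ/φ₀ᵦ) = (kₐ − kᵦ)·Z
Z = ln(0.44/0.67) / (0.324 − 0.429) = -0.4205 / -0.105 = 4.005 km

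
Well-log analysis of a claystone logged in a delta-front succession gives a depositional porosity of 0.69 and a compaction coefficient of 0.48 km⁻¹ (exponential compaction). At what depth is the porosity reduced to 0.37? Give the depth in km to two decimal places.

1.30 km

Invert Athy's law: Z = ln(φ₀/φ) / c
Z = ln(0.69/0.37) / 0.48 = ln(1.865) / 0.48 = 0.6232 / 0.48 = 1.298 km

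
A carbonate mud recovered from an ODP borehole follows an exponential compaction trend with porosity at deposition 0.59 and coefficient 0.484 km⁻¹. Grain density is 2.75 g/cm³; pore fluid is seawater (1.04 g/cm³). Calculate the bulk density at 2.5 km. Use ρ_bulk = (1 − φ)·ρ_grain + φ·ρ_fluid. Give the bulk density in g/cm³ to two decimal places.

Porosity at depth: phi = 0.59·exp(−0.484×2.5) = 0.59×0.2982 = 0.1759
Bulk density: ρ_b = (1−phi)ρ_g + phi·ρ_f = 0.8241×2.75 + 0.1759×1.04
       = 2.266 + 0.183 = 2.449 g/cm³

2.45 g/cm³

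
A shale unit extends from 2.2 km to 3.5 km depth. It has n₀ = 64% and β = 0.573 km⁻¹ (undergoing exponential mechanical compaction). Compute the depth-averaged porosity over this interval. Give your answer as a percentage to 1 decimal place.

12.8%

⟨n⟩ = (1/(d₂−d₁)) ∫ n₀ e^(−βd) dd = n₀·(e^(−β·d₁) − e^(−β·d₂)) / (β·(d₂−d₁))
e^(−0.573×2.2) = 0.2835; e^(−0.573×3.5) = 0.1346
⟨n⟩ = 0.64 × (0.2835 − 0.1346) / (0.573 × 1.3) = 0.64 × 0.1999 = 0.1279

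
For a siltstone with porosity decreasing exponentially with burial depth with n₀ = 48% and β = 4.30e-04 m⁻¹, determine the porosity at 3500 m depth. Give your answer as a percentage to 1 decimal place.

10.7%

Working in km (1 km = 1000 m; β in km⁻¹ = β in m⁻¹ × 1000):
n = n₀·exp(−β·d) = 0.48 × exp(−0.43 × 3.5) = 0.48 × exp(−1.505)
  = 0.48 × 0.2220 = 0.1066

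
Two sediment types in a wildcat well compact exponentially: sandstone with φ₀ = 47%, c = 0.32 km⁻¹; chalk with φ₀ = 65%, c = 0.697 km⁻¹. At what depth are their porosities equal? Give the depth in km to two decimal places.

Set φ₀ₐ e^(−cₐZ) = φ₀ᵦ e^(−cᵦZ) ⇒ ln(φ₀ₐ/φ₀ᵦ) = (cₐ − cᵦ)·Z
Z = ln(0.47/0.65) / (0.32 − 0.697) = -0.3242 / -0.377 = 0.860 km

0.86 km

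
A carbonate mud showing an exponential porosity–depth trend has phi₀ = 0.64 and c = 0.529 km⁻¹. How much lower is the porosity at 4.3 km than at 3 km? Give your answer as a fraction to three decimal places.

phi(3) = 0.64·e^(−0.529×3) = 0.1309
phi(4.3) = 0.64·e^(−0.529×4.3) = 0.0658
Δphi = 0.1309 − 0.0658 = 0.0651

0.065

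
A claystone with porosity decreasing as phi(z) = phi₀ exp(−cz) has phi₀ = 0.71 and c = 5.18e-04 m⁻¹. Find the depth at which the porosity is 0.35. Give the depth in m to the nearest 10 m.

Working in km (1 km = 1000 m; c in km⁻¹ = c in m⁻¹ × 1000):
Invert Athy's law: z = ln(phi₀/phi) / c
z = ln(0.71/0.35) / 0.518 = ln(2.029) / 0.518 = 0.7073 / 0.518 = 1.366 km

1370 m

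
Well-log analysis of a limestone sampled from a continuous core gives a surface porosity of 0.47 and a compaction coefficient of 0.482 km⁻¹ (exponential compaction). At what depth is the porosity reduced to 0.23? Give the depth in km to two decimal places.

1.48 km

Invert Athy's law: Z = ln(n₀/n) / k
Z = ln(0.47/0.23) / 0.482 = ln(2.043) / 0.482 = 0.7147 / 0.482 = 1.483 km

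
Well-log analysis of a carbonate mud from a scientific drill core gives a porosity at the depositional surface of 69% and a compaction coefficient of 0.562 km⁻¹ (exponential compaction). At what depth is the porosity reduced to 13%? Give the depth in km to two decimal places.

Invert Athy's law: z = ln(n₀/n) / c
z = ln(0.69/0.13) / 0.562 = ln(5.308) / 0.562 = 1.6692 / 0.562 = 2.970 km

2.97 km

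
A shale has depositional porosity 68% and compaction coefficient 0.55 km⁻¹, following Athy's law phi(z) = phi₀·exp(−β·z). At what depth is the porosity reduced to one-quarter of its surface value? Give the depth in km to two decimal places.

2.52 km

phi/phi₀ = 1/4 ⇒ exp(−β·z) = 1/4 ⇒ z = ln(4) / β
z = 1.3863 / 0.55 = 2.521 km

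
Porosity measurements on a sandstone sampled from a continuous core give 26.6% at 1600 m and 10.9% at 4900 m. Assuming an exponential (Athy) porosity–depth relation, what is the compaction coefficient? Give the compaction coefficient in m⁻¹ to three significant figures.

Working in km (1 km = 1000 m; c in km⁻¹ = c in m⁻¹ × 1000):
Athy: phi(Z) = phi₀ e^(−cZ) ⇒ phi₁/phi₂ = e^{c(Z₂−Z₁)} ⇒ c = ln(phi₁/phi₂)/(Z₂−Z₁)
c = ln(0.266/0.109) / (4.9 − 1.6) = ln(2.44) / 3.3 = 0.8921 / 3.3 = 0.2703 km⁻¹

0.000270 m⁻¹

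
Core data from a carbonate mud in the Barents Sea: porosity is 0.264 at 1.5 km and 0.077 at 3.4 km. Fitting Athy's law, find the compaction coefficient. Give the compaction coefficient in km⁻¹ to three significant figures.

Athy: n(Z) = n₀ e^(−βZ) ⇒ n₁/n₂ = e^{β(Z₂−Z₁)} ⇒ β = ln(n₁/n₂)/(Z₂−Z₁)
β = ln(0.264/0.077) / (3.4 − 1.5) = ln(3.429) / 1.9 = 1.2321 / 1.9 = 0.6485 km⁻¹

0.648 km⁻¹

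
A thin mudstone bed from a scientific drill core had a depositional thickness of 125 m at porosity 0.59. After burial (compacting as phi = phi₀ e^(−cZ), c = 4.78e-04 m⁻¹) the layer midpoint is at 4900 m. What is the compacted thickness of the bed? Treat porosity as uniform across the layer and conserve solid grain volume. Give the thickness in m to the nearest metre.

Working in km (1 km = 1000 m; c in km⁻¹ = c in m⁻¹ × 1000):
Porosity at 4.9 km: phi = 0.59·exp(−0.478×4.9) = 0.0567
Solid-volume conservation: h(1−phi) = h₀(1−phi₀) ⇒ h = h₀·(1−phi₀)/(1−phi)
h = 0.125 × (1 − 0.59)/(1 − 0.0567) = 0.125 × 0.4346 = 0.0543 km

54 m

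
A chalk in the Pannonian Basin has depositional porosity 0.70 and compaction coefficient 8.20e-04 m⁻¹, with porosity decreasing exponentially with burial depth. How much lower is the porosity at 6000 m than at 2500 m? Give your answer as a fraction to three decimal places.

0.085

Working in km (1 km = 1000 m; k in km⁻¹ = k in m⁻¹ × 1000):
phi(2.5) = 0.7·e^(−0.82×2.5) = 0.0901
phi(6) = 0.7·e^(−0.82×6) = 0.0051
Δphi = 0.0901 − 0.0051 = 0.0850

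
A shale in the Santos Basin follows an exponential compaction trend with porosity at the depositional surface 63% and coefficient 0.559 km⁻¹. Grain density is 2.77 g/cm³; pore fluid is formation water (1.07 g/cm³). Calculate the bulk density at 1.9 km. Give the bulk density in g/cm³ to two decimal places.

2.40 g/cm³

Porosity at depth: φ = 0.63·exp(−0.559×1.9) = 0.63×0.3457 = 0.2178
Bulk density: ρ_b = (1−φ)ρ_g + φ·ρ_f = 0.7822×2.77 + 0.2178×1.07
       = 2.167 + 0.233 = 2.400 g/cm³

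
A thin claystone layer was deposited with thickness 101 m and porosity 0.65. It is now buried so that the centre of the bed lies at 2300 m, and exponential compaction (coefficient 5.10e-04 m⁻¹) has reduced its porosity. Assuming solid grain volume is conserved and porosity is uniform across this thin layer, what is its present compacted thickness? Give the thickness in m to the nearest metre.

Working in km (1 km = 1000 m; k in km⁻¹ = k in m⁻¹ × 1000):
Porosity at 2.3 km: φ = 0.65·exp(−0.51×2.3) = 0.2011
Solid-volume conservation: h(1−φ) = h₀(1−φ₀) ⇒ h = h₀·(1−φ₀)/(1−φ)
h = 0.101 × (1 − 0.65)/(1 − 0.2011) = 0.101 × 0.4381 = 0.0443 km

44 m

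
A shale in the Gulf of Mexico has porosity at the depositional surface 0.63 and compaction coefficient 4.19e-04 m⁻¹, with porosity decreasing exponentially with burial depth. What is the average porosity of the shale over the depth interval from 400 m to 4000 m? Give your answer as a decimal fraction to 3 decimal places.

0.275

Working in km (1 km = 1000 m; c in km⁻¹ = c in m⁻¹ × 1000):
⟨phi⟩ = (1/(Z₂−Z₁)) ∫ phi₀ e^(−cZ) dZ = phi₀·(e^(−c·Z₁) − e^(−c·Z₂)) / (c·(Z₂−Z₁))
e^(−0.419×0.4) = 0.8457; e^(−0.419×4) = 0.1871
⟨phi⟩ = 0.63 × (0.8457 − 0.1871) / (0.419 × 3.6) = 0.63 × 0.4366 = 0.2751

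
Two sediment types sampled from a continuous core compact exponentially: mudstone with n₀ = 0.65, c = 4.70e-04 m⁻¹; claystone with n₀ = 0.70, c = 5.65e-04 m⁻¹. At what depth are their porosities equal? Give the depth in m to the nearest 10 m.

Working in km (1 km = 1000 m; c in km⁻¹ = c in m⁻¹ × 1000):
Set n₀ₐ e^(−cₐz) = n₀ᵦ e^(−cᵦz) ⇒ ln(n₀ₐ/n₀ᵦ) = (cₐ − cᵦ)·z
z = ln(0.65/0.7) / (0.47 − 0.565) = -0.0741 / -0.095 = 0.780 km

780 m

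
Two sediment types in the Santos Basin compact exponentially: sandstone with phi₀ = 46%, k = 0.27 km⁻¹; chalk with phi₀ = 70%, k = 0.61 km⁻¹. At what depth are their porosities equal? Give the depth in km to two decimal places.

Set phi₀ₐ e^(−kₐZ) = phi₀ᵦ e^(−kᵦZ) ⇒ ln(phi₀ₐ/phi₀ᵦ) = (kₐ − kᵦ)·Z
Z = ln(0.46/0.7) / (0.27 − 0.61) = -0.4199 / -0.34 = 1.235 km

1.23 km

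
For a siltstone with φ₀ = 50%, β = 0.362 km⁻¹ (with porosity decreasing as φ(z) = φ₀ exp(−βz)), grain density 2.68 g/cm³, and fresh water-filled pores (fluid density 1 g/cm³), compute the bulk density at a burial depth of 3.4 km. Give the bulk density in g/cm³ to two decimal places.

2.43 g/cm³

Porosity at depth: φ = 0.5·exp(−0.362×3.4) = 0.5×0.2921 = 0.1460
Bulk density: ρ_b = (1−φ)ρ_g + φ·ρ_f = 0.8540×2.68 + 0.1460×1
       = 2.289 + 0.146 = 2.435 g/cm³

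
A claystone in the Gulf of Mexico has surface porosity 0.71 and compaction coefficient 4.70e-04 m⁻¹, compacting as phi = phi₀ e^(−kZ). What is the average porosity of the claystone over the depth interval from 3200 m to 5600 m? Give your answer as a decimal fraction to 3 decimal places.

0.095

Working in km (1 km = 1000 m; k in km⁻¹ = k in m⁻¹ × 1000):
⟨phi⟩ = (1/(Z₂−Z₁)) ∫ phi₀ e^(−kZ) dZ = phi₀·(e^(−k·Z₁) − e^(−k·Z₂)) / (k·(Z₂−Z₁))
e^(−0.47×3.2) = 0.2222; e^(−0.47×5.6) = 0.0719
⟨phi⟩ = 0.71 × (0.2222 − 0.0719) / (0.47 × 2.4) = 0.71 × 0.1332 = 0.0946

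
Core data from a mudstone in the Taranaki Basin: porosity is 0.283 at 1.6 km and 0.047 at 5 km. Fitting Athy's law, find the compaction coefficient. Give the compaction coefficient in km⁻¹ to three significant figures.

Athy: phi(Z) = phi₀ e^(−kZ) ⇒ phi₁/phi₂ = e^{k(Z₂−Z₁)} ⇒ k = ln(phi₁/phi₂)/(Z₂−Z₁)
k = ln(0.283/0.047) / (5 − 1.6) = ln(6.021) / 3.4 = 1.7953 / 3.4 = 0.528 km⁻¹

0.528 km⁻¹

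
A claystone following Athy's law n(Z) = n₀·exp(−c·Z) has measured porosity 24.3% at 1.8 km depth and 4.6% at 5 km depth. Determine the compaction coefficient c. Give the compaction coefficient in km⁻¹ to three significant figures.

0.520 km⁻¹

Athy: n(Z) = n₀ e^(−cZ) ⇒ n₁/n₂ = e^{c(Z₂−Z₁)} ⇒ c = ln(n₁/n₂)/(Z₂−Z₁)
c = ln(0.243/0.046) / (5 − 1.8) = ln(5.283) / 3.2 = 1.6644 / 3.2 = 0.5201 km⁻¹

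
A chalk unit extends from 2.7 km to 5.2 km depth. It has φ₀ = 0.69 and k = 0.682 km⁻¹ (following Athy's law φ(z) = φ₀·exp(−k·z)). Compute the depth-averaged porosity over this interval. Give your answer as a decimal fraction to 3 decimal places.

0.053

⟨φ⟩ = (1/(z₂−z₁)) ∫ φ₀ e^(−kz) dz = φ₀·(e^(−k·z₁) − e^(−k·z₂)) / (k·(z₂−z₁))
e^(−0.682×2.7) = 0.1586; e^(−0.682×5.2) = 0.0288
⟨φ⟩ = 0.69 × (0.1586 − 0.0288) / (0.682 × 2.5) = 0.69 × 0.0761 = 0.0525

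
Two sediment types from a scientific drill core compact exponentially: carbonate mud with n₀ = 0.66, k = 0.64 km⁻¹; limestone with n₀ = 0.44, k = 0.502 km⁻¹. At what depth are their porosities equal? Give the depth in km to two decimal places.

Set n₀ₐ e^(−kₐZ) = n₀ᵦ e^(−kᵦZ) ⇒ ln(n₀ₐ/n₀ᵦ) = (kₐ − kᵦ)·Z
Z = ln(0.66/0.44) / (0.64 − 0.502) = 0.4055 / 0.138 = 2.938 km

2.94 km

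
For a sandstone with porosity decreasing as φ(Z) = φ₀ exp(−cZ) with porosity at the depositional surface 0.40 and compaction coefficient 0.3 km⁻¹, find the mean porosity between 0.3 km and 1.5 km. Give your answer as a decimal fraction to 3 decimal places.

0.307

⟨φ⟩ = (1/(Z₂−Z₁)) ∫ φ₀ e^(−cZ) dZ = φ₀·(e^(−c·Z₁) − e^(−c·Z₂)) / (c·(Z₂−Z₁))
e^(−0.3×0.3) = 0.9139; e^(−0.3×1.5) = 0.6376
⟨φ⟩ = 0.4 × (0.9139 − 0.6376) / (0.3 × 1.2) = 0.4 × 0.7675 = 0.3070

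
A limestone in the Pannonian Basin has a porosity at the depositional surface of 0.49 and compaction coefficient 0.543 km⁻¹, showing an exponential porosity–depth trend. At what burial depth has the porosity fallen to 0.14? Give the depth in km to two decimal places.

2.31 km

Invert Athy's law: d = ln(phi₀/phi) / β
d = ln(0.49/0.14) / 0.543 = ln(3.5) / 0.543 = 1.2528 / 0.543 = 2.307 km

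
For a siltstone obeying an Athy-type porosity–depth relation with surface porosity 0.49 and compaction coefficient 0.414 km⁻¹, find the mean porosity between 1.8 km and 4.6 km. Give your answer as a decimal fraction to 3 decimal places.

0.138

⟨n⟩ = (1/(z₂−z₁)) ∫ n₀ e^(−kz) dz = n₀·(e^(−k·z₁) − e^(−k·z₂)) / (k·(z₂−z₁))
e^(−0.414×1.8) = 0.4746; e^(−0.414×4.6) = 0.1489
⟨n⟩ = 0.49 × (0.4746 − 0.1489) / (0.414 × 2.8) = 0.49 × 0.2810 = 0.1377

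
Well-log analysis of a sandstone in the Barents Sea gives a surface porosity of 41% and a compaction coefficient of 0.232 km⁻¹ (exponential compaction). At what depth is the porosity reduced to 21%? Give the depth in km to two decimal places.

Invert Athy's law: Z = ln(n₀/n) / c
Z = ln(0.41/0.21) / 0.232 = ln(1.952) / 0.232 = 0.6690 / 0.232 = 2.884 km

2.88 km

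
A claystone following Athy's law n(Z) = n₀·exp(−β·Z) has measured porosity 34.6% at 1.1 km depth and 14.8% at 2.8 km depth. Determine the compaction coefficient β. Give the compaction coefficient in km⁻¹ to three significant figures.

0.500 km⁻¹

Athy: n(Z) = n₀ e^(−βZ) ⇒ n₁/n₂ = e^{β(Z₂−Z₁)} ⇒ β = ln(n₁/n₂)/(Z₂−Z₁)
β = ln(0.346/0.148) / (2.8 − 1.1) = ln(2.338) / 1.7 = 0.8492 / 1.7 = 0.4995 km⁻¹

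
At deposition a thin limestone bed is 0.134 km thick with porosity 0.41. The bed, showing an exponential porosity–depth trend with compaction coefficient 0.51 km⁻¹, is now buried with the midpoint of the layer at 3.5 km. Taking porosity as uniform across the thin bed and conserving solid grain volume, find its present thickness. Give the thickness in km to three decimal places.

0.085 km

Porosity at 3.5 km: n = 0.41·exp(−0.51×3.5) = 0.0688
Solid-volume conservation: h(1−n) = h₀(1−n₀) ⇒ h = h₀·(1−n₀)/(1−n)
h = 0.134 × (1 − 0.41)/(1 − 0.0688) = 0.134 × 0.6336 = 0.0849 km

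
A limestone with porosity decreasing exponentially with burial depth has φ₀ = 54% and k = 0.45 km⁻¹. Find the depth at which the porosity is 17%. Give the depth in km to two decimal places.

Invert Athy's law: d = ln(φ₀/φ) / k
d = ln(0.54/0.17) / 0.45 = ln(3.176) / 0.45 = 1.1558 / 0.45 = 2.568 km

2.57 km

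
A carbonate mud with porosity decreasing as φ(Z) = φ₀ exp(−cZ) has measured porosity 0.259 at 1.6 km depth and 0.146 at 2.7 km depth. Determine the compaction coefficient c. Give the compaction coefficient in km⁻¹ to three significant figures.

0.521 km⁻¹

Athy: φ(Z) = φ₀ e^(−cZ) ⇒ φ₁/φ₂ = e^{c(Z₂−Z₁)} ⇒ c = ln(φ₁/φ₂)/(Z₂−Z₁)
c = ln(0.259/0.146) / (2.7 − 1.6) = ln(1.774) / 1.1 = 0.5732 / 1.1 = 0.5211 km⁻¹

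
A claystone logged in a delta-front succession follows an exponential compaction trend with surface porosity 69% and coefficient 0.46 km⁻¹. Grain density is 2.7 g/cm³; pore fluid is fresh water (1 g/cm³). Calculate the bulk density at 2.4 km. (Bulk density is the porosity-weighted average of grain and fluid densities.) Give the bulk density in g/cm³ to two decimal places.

Porosity at depth: phi = 0.69·exp(−0.46×2.4) = 0.69×0.3315 = 0.2288
Bulk density: ρ_b = (1−phi)ρ_g + phi·ρ_f = 0.7712×2.7 + 0.2288×1
       = 2.082 + 0.229 = 2.311 g/cm³

2.31 g/cm³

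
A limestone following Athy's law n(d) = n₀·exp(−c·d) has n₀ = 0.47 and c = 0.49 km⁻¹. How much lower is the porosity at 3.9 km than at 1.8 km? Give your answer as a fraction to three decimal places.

n(1.8) = 0.47·e^(−0.49×1.8) = 0.1946
n(3.9) = 0.47·e^(−0.49×3.9) = 0.0695
Δn = 0.1946 − 0.0695 = 0.1250

0.125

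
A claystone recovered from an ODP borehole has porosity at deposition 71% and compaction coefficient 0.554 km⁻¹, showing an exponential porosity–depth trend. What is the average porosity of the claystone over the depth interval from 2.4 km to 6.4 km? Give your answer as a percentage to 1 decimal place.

7.6%

⟨n⟩ = (1/(d₂−d₁)) ∫ n₀ e^(−cd) dd = n₀·(e^(−c·d₁) − e^(−c·d₂)) / (c·(d₂−d₁))
e^(−0.554×2.4) = 0.2646; e^(−0.554×6.4) = 0.0289
⟨n⟩ = 0.71 × (0.2646 − 0.0289) / (0.554 × 4) = 0.71 × 0.1064 = 0.0755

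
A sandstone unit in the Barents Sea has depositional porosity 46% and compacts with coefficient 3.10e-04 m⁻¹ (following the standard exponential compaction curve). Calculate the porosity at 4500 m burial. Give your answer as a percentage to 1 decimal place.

11.4%

Working in km (1 km = 1000 m; c in km⁻¹ = c in m⁻¹ × 1000):
phi = phi₀·exp(−c·d) = 0.46 × exp(−0.31 × 4.5) = 0.46 × exp(−1.395)
  = 0.46 × 0.2478 = 0.1140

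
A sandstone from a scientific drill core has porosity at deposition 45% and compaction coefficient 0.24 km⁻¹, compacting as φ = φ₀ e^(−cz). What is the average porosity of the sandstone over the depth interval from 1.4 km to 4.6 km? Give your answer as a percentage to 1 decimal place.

⟨φ⟩ = (1/(z₂−z₁)) ∫ φ₀ e^(−cz) dz = φ₀·(e^(−c·z₁) − e^(−c·z₂)) / (c·(z₂−z₁))
e^(−0.24×1.4) = 0.7146; e^(−0.24×4.6) = 0.3315
⟨φ⟩ = 0.45 × (0.7146 − 0.3315) / (0.24 × 3.2) = 0.45 × 0.4988 = 0.2245

22.4%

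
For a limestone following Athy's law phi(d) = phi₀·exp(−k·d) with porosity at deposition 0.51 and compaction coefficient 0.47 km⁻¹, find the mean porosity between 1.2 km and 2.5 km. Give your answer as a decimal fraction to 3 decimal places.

0.217

⟨phi⟩ = (1/(d₂−d₁)) ∫ phi₀ e^(−kd) dd = phi₀·(e^(−k·d₁) − e^(−k·d₂)) / (k·(d₂−d₁))
e^(−0.47×1.2) = 0.5689; e^(−0.47×2.5) = 0.3088
⟨phi⟩ = 0.51 × (0.5689 − 0.3088) / (0.47 × 1.3) = 0.51 × 0.4257 = 0.2171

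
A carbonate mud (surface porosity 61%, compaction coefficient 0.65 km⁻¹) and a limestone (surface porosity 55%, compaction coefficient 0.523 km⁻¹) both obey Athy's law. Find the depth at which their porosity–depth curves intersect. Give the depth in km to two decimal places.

Set phi₀ₐ e^(−cₐZ) = phi₀ᵦ e^(−cᵦZ) ⇒ ln(phi₀ₐ/phi₀ᵦ) = (cₐ − cᵦ)·Z
Z = ln(0.61/0.55) / (0.65 − 0.523) = 0.1035 / 0.127 = 0.815 km

0.82 km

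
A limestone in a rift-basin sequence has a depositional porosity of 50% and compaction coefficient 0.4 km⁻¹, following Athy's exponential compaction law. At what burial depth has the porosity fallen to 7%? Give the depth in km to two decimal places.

4.92 km

Invert Athy's law: d = ln(phi₀/phi) / β
d = ln(0.5/0.07) / 0.4 = ln(7.143) / 0.4 = 1.9661 / 0.4 = 4.915 km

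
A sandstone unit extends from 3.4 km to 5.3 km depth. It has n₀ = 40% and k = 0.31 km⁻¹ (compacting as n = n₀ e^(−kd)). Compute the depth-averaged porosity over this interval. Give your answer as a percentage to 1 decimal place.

⟨n⟩ = (1/(d₂−d₁)) ∫ n₀ e^(−kd) dd = n₀·(e^(−k·d₁) − e^(−k·d₂)) / (k·(d₂−d₁))
e^(−0.31×3.4) = 0.3485; e^(−0.31×5.3) = 0.1934
⟨n⟩ = 0.4 × (0.3485 − 0.1934) / (0.31 × 1.9) = 0.4 × 0.2634 = 0.1054

10.5%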